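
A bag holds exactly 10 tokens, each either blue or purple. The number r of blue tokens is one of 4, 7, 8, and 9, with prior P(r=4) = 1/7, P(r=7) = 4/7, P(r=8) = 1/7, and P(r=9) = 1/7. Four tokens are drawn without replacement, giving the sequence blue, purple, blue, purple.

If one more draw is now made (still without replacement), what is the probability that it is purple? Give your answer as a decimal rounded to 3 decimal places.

0.276

Under each hypothesis, the probability of the observed sequence is: P(data | r = 4) = (4/10)(6/9)(3/8)(5/7) = 1/14; P(data | r = 7) = (7/10)(3/9)(6/8)(2/7) = 1/20; P(data | r = 8) = (8/10)(2/9)(7/8)(1/7) = 1/45; P(data | r = 9) = (9/10)(1/9)(8/8)(0/7) = 0.
Multiplying each by its prior: 1/7 · 1/14 = 1/98, 4/7 · 1/20 = 1/35, 1/7 · 1/45 = 1/315, 1/7 · 0 = 0; summing to 37/882.
Normalising, the posterior is P(r = 4 | data) = 9/37, P(r = 7 | data) = 126/185, P(r = 8 | data) = 14/185, P(r = 9 | data) = 0.
Averaging over the posterior, P(purple next | data) = (2/3)(9/37) + (1/6)(126/185) + (0)(14/185) = 51/185.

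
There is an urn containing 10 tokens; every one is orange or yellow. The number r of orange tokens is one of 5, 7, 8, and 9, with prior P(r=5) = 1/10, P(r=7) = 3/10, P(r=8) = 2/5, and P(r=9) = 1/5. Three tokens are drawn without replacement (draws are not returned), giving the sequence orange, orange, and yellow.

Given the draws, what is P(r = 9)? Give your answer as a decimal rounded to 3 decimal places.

The likelihood of the observed sequence under each hypothesis: P(data | r = 5) = (5/10)(4/9)(5/8) = 5/36; P(data | r = 7) = (7/10)(6/9)(3/8) = 7/40; P(data | r = 8) = (8/10)(7/9)(2/8) = 7/45; P(data | r = 9) = (9/10)(8/9)(1/8) = 1/10.
Multiplying each by its prior: 1/10 · 5/36 = 1/72, 3/10 · 7/40 = 21/400, 2/5 · 7/45 = 14/225, 1/5 · 1/10 = 1/50; these sum to 107/720.
By Bayes' rule, P(r = 9 | data) = (1/50) / (107/720) = 72/535.

0.135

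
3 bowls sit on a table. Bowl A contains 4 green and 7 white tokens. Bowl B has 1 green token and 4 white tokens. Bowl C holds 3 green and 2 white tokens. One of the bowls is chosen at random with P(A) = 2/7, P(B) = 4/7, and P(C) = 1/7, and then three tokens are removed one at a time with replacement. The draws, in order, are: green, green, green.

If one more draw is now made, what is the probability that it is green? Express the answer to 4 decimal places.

0.4968

Under each hypothesis, the probability of the observed sequence is: P(data | bowl A) = (4/11)(4/11)(4/11) = 0.048084; P(data | bowl B) = (1/5)(1/5)(1/5) = 0.008; P(data | bowl C) = (3/5)(3/5)(3/5) = 0.216.
Multiplying each by its prior: 2/7 · 0.048084 = 0.013738, 4/7 · 0.008 = 0.0045714, 1/7 · 0.216 = 0.030857; summing to 0.049167.
Dividing through by the total gives posterior P(bowl A | data) = 0.27942, P(bowl B | data) = 0.092978, P(bowl C | data) = 0.6276.
So P(green next | data) = Σ P(green next | H) P(H | data) = (4/11)(0.27942) + (1/5)(0.092978) + (3/5)(0.6276) = 0.49676.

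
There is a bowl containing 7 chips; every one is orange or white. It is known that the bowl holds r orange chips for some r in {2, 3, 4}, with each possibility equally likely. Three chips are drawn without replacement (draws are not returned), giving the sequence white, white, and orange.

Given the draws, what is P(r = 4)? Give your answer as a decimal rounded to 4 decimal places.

For each hypothesis, P(data | H) works out to: P(data | r = 2) = (5/7)(4/6)(2/5) = 4/21; P(data | r = 3) = (4/7)(3/6)(3/5) = 6/35; P(data | r = 4) = (3/7)(2/6)(4/5) = 4/35.
Multiplying each by its prior: 1/3 · 4/21 = 4/63, 1/3 · 6/35 = 2/35, 1/3 · 4/35 = 4/105; these sum to 10/63.
By Bayes' rule, P(r = 4 | data) = (4/105) / (10/63) = 6/25.

0.2400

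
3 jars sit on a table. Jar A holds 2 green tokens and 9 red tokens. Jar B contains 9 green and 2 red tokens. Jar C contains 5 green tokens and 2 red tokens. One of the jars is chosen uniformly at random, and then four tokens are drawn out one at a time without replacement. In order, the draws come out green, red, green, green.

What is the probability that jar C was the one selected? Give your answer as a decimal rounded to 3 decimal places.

Compute the likelihood of the observed sequence for each case: P(data | jar A) = (2/11)(9/10)(1/9)(0/8) = 0; P(data | jar B) = (9/11)(2/10)(8/9)(7/8) = 0.12727; P(data | jar C) = (5/7)(2/6)(4/5)(3/4) = 0.14286.
Weighting by the prior gives 1/3 · 0 = 0, 1/3 · 0.12727 = 0.042424, 1/3 · 0.14286 = 0.047619; summing to 0.090043.
So P(jar C | data) = (0.047619) / (0.090043) = 0.52885.

0.529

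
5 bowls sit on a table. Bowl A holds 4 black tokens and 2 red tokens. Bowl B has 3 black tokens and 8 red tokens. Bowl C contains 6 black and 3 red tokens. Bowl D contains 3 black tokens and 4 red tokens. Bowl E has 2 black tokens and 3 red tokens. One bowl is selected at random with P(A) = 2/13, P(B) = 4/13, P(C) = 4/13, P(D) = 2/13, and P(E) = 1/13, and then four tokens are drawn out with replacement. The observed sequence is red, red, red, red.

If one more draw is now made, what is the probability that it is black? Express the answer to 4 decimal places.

0.3241

Under each hypothesis, the probability of the observed sequence is: P(data | bowl A) = (2/6)(2/6)(2/6)(2/6) = 0.012346; P(data | bowl B) = (8/11)(8/11)(8/11)(8/11) = 0.27976; P(data | bowl C) = (3/9)(3/9)(3/9)(3/9) = 0.012346; P(data | bowl D) = (4/7)(4/7)(4/7)(4/7) = 0.10662; P(data | bowl E) = (3/5)(3/5)(3/5)(3/5) = 0.1296.
Weighting by the prior gives 2/13 · 0.012346 = 0.0018993, 4/13 · 0.27976 = 0.086081, 4/13 · 0.012346 = 0.0037987, 2/13 · 0.10662 = 0.016403, 1/13 · 0.1296 = 0.0099692; these sum to 0.11815.
Normalising, the posterior is P(bowl A | data) = 0.016075, P(bowl B | data) = 0.72856, P(bowl C | data) = 0.032151, P(bowl D | data) = 0.13883, P(bowl E | data) = 0.084377.
Averaging over the posterior, P(black next | data) = (2/3)(0.016075) + (3/11)(0.72856) + (2/3)(0.032151) + (3/7)(0.13883) + (2/5)(0.084377) = 0.3241.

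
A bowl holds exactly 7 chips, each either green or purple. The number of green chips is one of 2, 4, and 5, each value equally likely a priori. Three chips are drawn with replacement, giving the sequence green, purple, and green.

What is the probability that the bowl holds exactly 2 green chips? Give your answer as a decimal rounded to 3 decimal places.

For each hypothesis, P(data | H) works out to: P(data | r = 2) = (2/7)(5/7)(2/7) = 0.058309; P(data | r = 4) = (4/7)(3/7)(4/7) = 0.13994; P(data | r = 5) = (5/7)(2/7)(5/7) = 0.14577.
Weighting by the prior gives 1/3 · 0.058309 = 0.019436, 1/3 · 0.13994 = 0.046647, 1/3 · 0.14577 = 0.048591; summing to 0.11467.
Hence P(r = 2 | data) = (0.019436) / (0.11467) = 0.16949.

0.169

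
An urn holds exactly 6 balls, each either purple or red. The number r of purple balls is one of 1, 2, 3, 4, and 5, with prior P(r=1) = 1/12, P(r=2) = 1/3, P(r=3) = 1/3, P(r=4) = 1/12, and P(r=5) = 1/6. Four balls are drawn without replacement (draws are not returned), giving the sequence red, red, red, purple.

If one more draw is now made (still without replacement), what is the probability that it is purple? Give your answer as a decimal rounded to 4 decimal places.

Compute the likelihood of the observed sequence for each case: P(data | r = 1) = (5/6)(4/5)(3/4)(1/3) = 1/6; P(data | r = 2) = (4/6)(3/5)(2/4)(2/3) = 2/15; P(data | r = 3) = (3/6)(2/5)(1/4)(3/3) = 1/20; P(data | r = 4) = (2/6)(1/5)(0/4) = 0; P(data | r = 5) = (1/6)(0/5) = 0.
The prior-weighted likelihoods are 1/12 · 1/6 = 1/72, 1/3 · 2/15 = 2/45, 1/3 · 1/20 = 1/60, 1/12 · 0 = 0, 1/6 · 0 = 0; these sum to 3/40.
Dividing through by the total gives posterior P(r = 1 | data) = 5/27, P(r = 2 | data) = 16/27, P(r = 3 | data) = 2/9, P(r = 4 | data) = 0, P(r = 5 | data) = 0.
So P(purple next | data) = Σ P(purple next | H) P(H | data) = (0)(5/27) + (1/2)(16/27) + (1)(2/9) = 14/27.

0.5185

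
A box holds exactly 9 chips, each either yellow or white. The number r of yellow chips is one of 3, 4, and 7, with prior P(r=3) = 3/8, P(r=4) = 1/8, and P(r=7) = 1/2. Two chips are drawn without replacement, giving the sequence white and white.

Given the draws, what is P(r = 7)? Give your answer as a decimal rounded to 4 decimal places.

0.0678

For each hypothesis, P(data | H) works out to: P(data | r = 3) = (6/9)(5/8) = 5/12; P(data | r = 4) = (5/9)(4/8) = 5/18; P(data | r = 7) = (2/9)(1/8) = 1/36.
Multiplying each by its prior: 3/8 · 5/12 = 5/32, 1/8 · 5/18 = 5/144, 1/2 · 1/36 = 1/72; these sum to 59/288.
So P(r = 7 | data) = (1/72) / (59/288) = 4/59.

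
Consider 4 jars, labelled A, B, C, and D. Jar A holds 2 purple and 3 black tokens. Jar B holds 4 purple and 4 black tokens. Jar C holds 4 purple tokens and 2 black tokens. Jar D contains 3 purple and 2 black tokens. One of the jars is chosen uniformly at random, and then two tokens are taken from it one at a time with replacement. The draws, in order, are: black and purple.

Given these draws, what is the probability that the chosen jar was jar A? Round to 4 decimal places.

0.2520

The likelihood of the observed sequence under each hypothesis: P(data | jar A) = (3/5)(2/5) = 0.24; P(data | jar B) = (4/8)(4/8) = 0.25; P(data | jar C) = (2/6)(4/6) = 0.22222; P(data | jar D) = (2/5)(3/5) = 0.24.
Multiplying each by its prior: 1/4 · 0.24 = 0.06, 1/4 · 0.25 = 0.0625, 1/4 · 0.22222 = 0.055556, 1/4 · 0.24 = 0.06; summing to 0.23806.
By Bayes' rule, P(jar A | data) = (0.06) / (0.23806) = 0.25204.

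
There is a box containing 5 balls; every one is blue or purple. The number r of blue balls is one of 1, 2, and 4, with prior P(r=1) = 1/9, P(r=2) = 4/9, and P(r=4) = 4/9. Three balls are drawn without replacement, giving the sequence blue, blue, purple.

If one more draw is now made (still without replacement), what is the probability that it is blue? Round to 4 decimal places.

Compute the likelihood of the observed sequence for each case: P(data | r = 1) = (1/5)(0/4) = 0; P(data | r = 2) = (2/5)(1/4)(3/3) = 1/10; P(data | r = 4) = (4/5)(3/4)(1/3) = 1/5.
Weighting by the prior gives 1/9 · 0 = 0, 4/9 · 1/10 = 2/45, 4/9 · 1/5 = 4/45; these sum to 2/15.
The posterior is then P(r = 1 | data) = 0, P(r = 2 | data) = 1/3, P(r = 4 | data) = 2/3.
The predictive probability is P(blue next | data) = (0)(1/3) + (1)(2/3) = 2/3.

0.6667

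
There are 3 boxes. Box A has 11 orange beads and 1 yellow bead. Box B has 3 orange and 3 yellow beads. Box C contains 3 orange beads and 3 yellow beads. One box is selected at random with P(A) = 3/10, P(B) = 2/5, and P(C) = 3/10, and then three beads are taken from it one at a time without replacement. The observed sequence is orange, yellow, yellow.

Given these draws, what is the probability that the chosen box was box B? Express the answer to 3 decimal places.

Compute the likelihood of the observed sequence for each case: P(data | box A) = (11/12)(1/11)(0/10) = 0; P(data | box B) = (3/6)(3/5)(2/4) = 3/20; P(data | box C) = (3/6)(3/5)(2/4) = 3/20.
Multiplying each by its prior: 3/10 · 0 = 0, 2/5 · 3/20 = 3/50, 3/10 · 3/20 = 9/200; with total 21/200.
By Bayes' rule, P(box B | data) = (3/50) / (21/200) = 4/7.

0.571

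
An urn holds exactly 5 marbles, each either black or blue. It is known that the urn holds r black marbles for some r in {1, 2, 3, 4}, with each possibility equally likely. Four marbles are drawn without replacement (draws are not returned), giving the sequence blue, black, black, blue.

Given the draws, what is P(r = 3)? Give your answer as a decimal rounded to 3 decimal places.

Compute the likelihood of the observed sequence for each case: P(data | r = 1) = (4/5)(1/4)(0/3) = 0; P(data | r = 2) = (3/5)(2/4)(1/3)(2/2) = 1/10; P(data | r = 3) = (2/5)(3/4)(2/3)(1/2) = 1/10; P(data | r = 4) = (1/5)(4/4)(3/3)(0/2) = 0.
Weighting by the prior gives 1/4 · 0 = 0, 1/4 · 1/10 = 1/40, 1/4 · 1/10 = 1/40, 1/4 · 0 = 0; with total 1/20.
Hence P(r = 3 | data) = (1/40) / (1/20) = 1/2.

0.500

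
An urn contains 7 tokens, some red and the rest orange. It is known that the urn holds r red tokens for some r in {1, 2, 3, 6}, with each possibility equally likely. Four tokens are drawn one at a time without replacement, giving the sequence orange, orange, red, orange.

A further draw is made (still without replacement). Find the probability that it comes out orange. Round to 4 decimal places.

For each hypothesis, P(data | H) works out to: P(data | r = 1) = (6/7)(5/6)(1/5)(4/4) = 1/7; P(data | r = 2) = (5/7)(4/6)(2/5)(3/4) = 1/7; P(data | r = 3) = (4/7)(3/6)(3/5)(2/4) = 3/35; P(data | r = 6) = (1/7)(0/6) = 0.
Weighting by the prior gives 1/4 · 1/7 = 1/28, 1/4 · 1/7 = 1/28, 1/4 · 3/35 = 3/140, 1/4 · 0 = 0; with total 13/140.
Dividing through by the total gives posterior P(r = 1 | data) = 5/13, P(r = 2 | data) = 5/13, P(r = 3 | data) = 3/13, P(r = 6 | data) = 0.
Averaging over the posterior, P(orange next | data) = (1)(5/13) + (2/3)(5/13) + (1/3)(3/13) = 28/39.

0.7179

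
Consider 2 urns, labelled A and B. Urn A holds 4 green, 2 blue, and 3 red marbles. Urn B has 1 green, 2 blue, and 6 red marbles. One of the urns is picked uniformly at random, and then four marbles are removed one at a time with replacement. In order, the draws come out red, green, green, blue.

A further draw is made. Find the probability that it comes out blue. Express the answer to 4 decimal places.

Under each hypothesis, the probability of the observed sequence is: P(data | urn A) = (3/9)(4/9)(4/9)(2/9) = 0.014632; P(data | urn B) = (6/9)(1/9)(1/9)(2/9) = 0.001829.
Multiplying each by its prior: 1/2 · 0.014632 = 0.007316, 1/2 · 0.001829 = 0.00091449; summing to 0.0082305.
The posterior is then P(urn A | data) = 0.88889, P(urn B | data) = 0.11111.
Averaging over the posterior, P(blue next | data) = (2/9)(0.88889) + (2/9)(0.11111) = 0.22222.

0.2222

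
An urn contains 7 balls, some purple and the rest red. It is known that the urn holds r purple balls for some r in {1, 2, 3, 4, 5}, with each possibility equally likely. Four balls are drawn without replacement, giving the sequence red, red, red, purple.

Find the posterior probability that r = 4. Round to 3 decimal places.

0.071

The likelihood of the observed sequence under each hypothesis: P(data | r = 1) = (6/7)(5/6)(4/5)(1/4) = 1/7; P(data | r = 2) = (5/7)(4/6)(3/5)(2/4) = 1/7; P(data | r = 3) = (4/7)(3/6)(2/5)(3/4) = 3/35; P(data | r = 4) = (3/7)(2/6)(1/5)(4/4) = 1/35; P(data | r = 5) = (2/7)(1/6)(0/5) = 0.
Multiplying each by its prior: 1/5 · 1/7 = 1/35, 1/5 · 1/7 = 1/35, 1/5 · 3/35 = 3/175, 1/5 · 1/35 = 1/175, 1/5 · 0 = 0; these sum to 2/25.
Hence P(r = 4 | data) = (1/175) / (2/25) = 1/14.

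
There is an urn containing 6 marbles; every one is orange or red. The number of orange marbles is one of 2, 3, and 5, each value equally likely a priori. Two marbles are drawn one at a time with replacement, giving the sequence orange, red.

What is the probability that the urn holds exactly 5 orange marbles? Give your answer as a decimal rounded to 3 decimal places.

0.227

Under each hypothesis, the probability of the observed sequence is: P(data | r = 2) = (2/6)(4/6) = 2/9; P(data | r = 3) = (3/6)(3/6) = 1/4; P(data | r = 5) = (5/6)(1/6) = 5/36.
The prior-weighted likelihoods are 1/3 · 2/9 = 2/27, 1/3 · 1/4 = 1/12, 1/3 · 5/36 = 5/108; summing to 11/54.
Therefore the posterior P(r = 5 | data) = (5/108) / (11/54) = 5/22.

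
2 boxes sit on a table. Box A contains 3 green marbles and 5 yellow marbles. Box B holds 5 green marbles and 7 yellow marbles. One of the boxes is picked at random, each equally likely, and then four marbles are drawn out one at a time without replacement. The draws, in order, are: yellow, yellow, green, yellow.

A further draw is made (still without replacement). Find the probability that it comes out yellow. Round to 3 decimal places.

0.500

For each hypothesis, P(data | H) works out to: P(data | box A) = (5/8)(4/7)(3/6)(3/5) = 0.10714; P(data | box B) = (7/12)(6/11)(5/10)(5/9) = 0.088384.
Weighting by the prior gives 1/2 · 0.10714 = 0.053571, 1/2 · 0.088384 = 0.044192; with total 0.097763.
The posterior is then P(box A | data) = 0.54797, P(box B | data) = 0.45203.
So P(yellow next | data) = Σ P(yellow next | H) P(H | data) = (1/2)(0.54797) + (1/2)(0.45203) = 0.5.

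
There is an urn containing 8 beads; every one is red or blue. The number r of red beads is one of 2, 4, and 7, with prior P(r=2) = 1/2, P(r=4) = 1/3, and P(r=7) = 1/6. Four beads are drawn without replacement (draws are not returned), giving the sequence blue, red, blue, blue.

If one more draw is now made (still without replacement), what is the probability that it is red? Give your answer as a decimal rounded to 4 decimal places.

Compute the likelihood of the observed sequence for each case: P(data | r = 2) = (6/8)(2/7)(5/6)(4/5) = 1/7; P(data | r = 4) = (4/8)(4/7)(3/6)(2/5) = 2/35; P(data | r = 7) = (1/8)(7/7)(0/6) = 0.
Multiplying each by its prior: 1/2 · 1/7 = 1/14, 1/3 · 2/35 = 2/105, 1/6 · 0 = 0; these sum to 19/210.
Normalising, the posterior is P(r = 2 | data) = 15/19, P(r = 4 | data) = 4/19, P(r = 7 | data) = 0.
So P(red next | data) = Σ P(red next | H) P(H | data) = (1/4)(15/19) + (3/4)(4/19) = 27/76.

0.3553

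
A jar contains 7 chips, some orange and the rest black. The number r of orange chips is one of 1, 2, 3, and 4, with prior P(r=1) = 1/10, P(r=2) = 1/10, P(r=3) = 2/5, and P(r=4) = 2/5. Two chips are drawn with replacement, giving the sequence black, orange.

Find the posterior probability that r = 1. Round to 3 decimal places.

0.054

The likelihood of the observed sequence under each hypothesis: P(data | r = 1) = (6/7)(1/7) = 6/49; P(data | r = 2) = (5/7)(2/7) = 10/49; P(data | r = 3) = (4/7)(3/7) = 12/49; P(data | r = 4) = (3/7)(4/7) = 12/49.
The prior-weighted likelihoods are 1/10 · 6/49 = 3/245, 1/10 · 10/49 = 1/49, 2/5 · 12/49 = 24/245, 2/5 · 12/49 = 24/245; these sum to 8/35.
Hence P(r = 1 | data) = (3/245) / (8/35) = 3/56.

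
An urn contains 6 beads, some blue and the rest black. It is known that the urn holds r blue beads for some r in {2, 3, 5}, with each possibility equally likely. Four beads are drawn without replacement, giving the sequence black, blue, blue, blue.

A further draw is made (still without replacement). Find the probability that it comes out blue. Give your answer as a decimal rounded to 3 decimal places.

0.769

Compute the likelihood of the observed sequence for each case: P(data | r = 2) = (4/6)(2/5)(1/4)(0/3) = 0; P(data | r = 3) = (3/6)(3/5)(2/4)(1/3) = 1/20; P(data | r = 5) = (1/6)(5/5)(4/4)(3/3) = 1/6.
Multiplying each by its prior: 1/3 · 0 = 0, 1/3 · 1/20 = 1/60, 1/3 · 1/6 = 1/18; these sum to 13/180.
Dividing through by the total gives posterior P(r = 2 | data) = 0, P(r = 3 | data) = 3/13, P(r = 5 | data) = 10/13.
So P(blue next | data) = Σ P(blue next | H) P(H | data) = (0)(3/13) + (1)(10/13) = 10/13.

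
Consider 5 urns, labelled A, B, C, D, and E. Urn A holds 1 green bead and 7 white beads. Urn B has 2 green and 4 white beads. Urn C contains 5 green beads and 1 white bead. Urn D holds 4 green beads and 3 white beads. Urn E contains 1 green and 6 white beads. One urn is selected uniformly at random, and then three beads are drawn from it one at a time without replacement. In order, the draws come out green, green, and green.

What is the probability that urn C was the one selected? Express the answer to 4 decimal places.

0.8140

Compute the likelihood of the observed sequence for each case: P(data | urn A) = (1/8)(0/7) = 0; P(data | urn B) = (2/6)(1/5)(0/4) = 0; P(data | urn C) = (5/6)(4/5)(3/4) = 1/2; P(data | urn D) = (4/7)(3/6)(2/5) = 4/35; P(data | urn E) = (1/7)(0/6) = 0.
The prior-weighted likelihoods are 1/5 · 0 = 0, 1/5 · 0 = 0, 1/5 · 1/2 = 1/10, 1/5 · 4/35 = 4/175, 1/5 · 0 = 0; with total 43/350.
Hence P(urn C | data) = (1/10) / (43/350) = 35/43.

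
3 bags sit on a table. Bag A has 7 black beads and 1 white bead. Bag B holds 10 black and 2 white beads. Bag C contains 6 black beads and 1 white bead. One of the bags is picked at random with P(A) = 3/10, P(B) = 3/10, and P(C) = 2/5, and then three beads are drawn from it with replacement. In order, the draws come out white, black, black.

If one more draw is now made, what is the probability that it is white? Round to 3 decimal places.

0.146

The likelihood of the observed sequence under each hypothesis: P(data | bag A) = (1/8)(7/8)(7/8) = 0.095703; P(data | bag B) = (2/12)(10/12)(10/12) = 0.11574; P(data | bag C) = (1/7)(6/7)(6/7) = 0.10496.
The prior-weighted likelihoods are 3/10 · 0.095703 = 0.028711, 3/10 · 0.11574 = 0.034722, 2/5 · 0.10496 = 0.041983; with total 0.10542.
Dividing through by the total gives posterior P(bag A | data) = 0.27236, P(bag B | data) = 0.32938, P(bag C | data) = 0.39826.
The predictive probability is P(white next | data) = (1/8)(0.27236) + (1/6)(0.32938) + (1/7)(0.39826) = 0.14584.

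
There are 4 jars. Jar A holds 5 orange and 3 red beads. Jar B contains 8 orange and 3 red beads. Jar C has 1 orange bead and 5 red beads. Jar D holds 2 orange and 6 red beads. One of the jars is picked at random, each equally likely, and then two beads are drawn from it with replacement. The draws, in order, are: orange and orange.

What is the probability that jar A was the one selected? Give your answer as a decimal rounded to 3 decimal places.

The likelihood of the observed sequence under each hypothesis: P(data | jar A) = (5/8)(5/8) = 0.39062; P(data | jar B) = (8/11)(8/11) = 0.52893; P(data | jar C) = (1/6)(1/6) = 0.027778; P(data | jar D) = (2/8)(2/8) = 0.0625.
The prior-weighted likelihoods are 1/4 · 0.39062 = 0.097656, 1/4 · 0.52893 = 0.13223, 1/4 · 0.027778 = 0.0069444, 1/4 · 0.0625 = 0.015625; summing to 0.25246.
Hence P(jar A | data) = (0.097656) / (0.25246) = 0.38682.

0.387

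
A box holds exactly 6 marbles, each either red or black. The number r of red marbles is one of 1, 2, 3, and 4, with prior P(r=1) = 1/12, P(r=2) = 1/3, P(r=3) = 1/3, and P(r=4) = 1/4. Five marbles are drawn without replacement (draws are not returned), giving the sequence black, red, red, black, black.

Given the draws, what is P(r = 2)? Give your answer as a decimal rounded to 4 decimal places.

Under each hypothesis, the probability of the observed sequence is: P(data | r = 1) = (5/6)(1/5)(0/4) = 0; P(data | r = 2) = (4/6)(2/5)(1/4)(3/3)(2/2) = 1/15; P(data | r = 3) = (3/6)(3/5)(2/4)(2/3)(1/2) = 1/20; P(data | r = 4) = (2/6)(4/5)(3/4)(1/3)(0/2) = 0.
Weighting by the prior gives 1/12 · 0 = 0, 1/3 · 1/15 = 1/45, 1/3 · 1/20 = 1/60, 1/4 · 0 = 0; with total 7/180.
So P(r = 2 | data) = (1/45) / (7/180) = 4/7.

0.5714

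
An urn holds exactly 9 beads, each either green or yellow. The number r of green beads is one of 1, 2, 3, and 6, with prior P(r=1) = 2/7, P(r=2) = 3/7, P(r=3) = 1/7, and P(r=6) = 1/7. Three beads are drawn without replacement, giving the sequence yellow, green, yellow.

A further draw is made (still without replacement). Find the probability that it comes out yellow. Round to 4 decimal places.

For each hypothesis, P(data | H) works out to: P(data | r = 1) = (8/9)(1/8)(7/7) = 1/9; P(data | r = 2) = (7/9)(2/8)(6/7) = 1/6; P(data | r = 3) = (6/9)(3/8)(5/7) = 5/28; P(data | r = 6) = (3/9)(6/8)(2/7) = 1/14.
Weighting by the prior gives 2/7 · 1/9 = 2/63, 3/7 · 1/6 = 1/14, 1/7 · 5/28 = 5/196, 1/7 · 1/14 = 1/98; summing to 5/36.
Dividing through by the total gives posterior P(r = 1 | data) = 8/35, P(r = 2 | data) = 18/35, P(r = 3 | data) = 9/49, P(r = 6 | data) = 18/245.
The predictive probability is P(yellow next | data) = (1)(8/35) + (5/6)(18/35) + (2/3)(9/49) + (1/6)(18/245) = 194/245.

0.7918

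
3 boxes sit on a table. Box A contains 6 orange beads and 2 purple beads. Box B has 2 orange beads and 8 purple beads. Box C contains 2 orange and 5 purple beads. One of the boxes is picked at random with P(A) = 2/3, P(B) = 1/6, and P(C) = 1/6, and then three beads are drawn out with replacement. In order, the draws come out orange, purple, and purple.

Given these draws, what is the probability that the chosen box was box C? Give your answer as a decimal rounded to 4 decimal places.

The likelihood of the observed sequence under each hypothesis: P(data | box A) = (6/8)(2/8)(2/8) = 0.046875; P(data | box B) = (2/10)(8/10)(8/10) = 0.128; P(data | box C) = (2/7)(5/7)(5/7) = 0.14577.
Multiplying each by its prior: 2/3 · 0.046875 = 0.03125, 1/6 · 0.128 = 0.021333, 1/6 · 0.14577 = 0.024295; with total 0.076879.
Therefore the posterior P(box C | data) = (0.024295) / (0.076879) = 0.31602.

0.3160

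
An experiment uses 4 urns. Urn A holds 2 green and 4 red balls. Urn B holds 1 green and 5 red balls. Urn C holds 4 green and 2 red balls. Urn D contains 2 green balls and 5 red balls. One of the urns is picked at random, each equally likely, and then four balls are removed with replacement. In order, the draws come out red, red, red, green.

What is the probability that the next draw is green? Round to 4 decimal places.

The likelihood of the observed sequence under each hypothesis: P(data | urn A) = (4/6)(4/6)(4/6)(2/6) = 0.098765; P(data | urn B) = (5/6)(5/6)(5/6)(1/6) = 0.096451; P(data | urn C) = (2/6)(2/6)(2/6)(4/6) = 0.024691; P(data | urn D) = (5/7)(5/7)(5/7)(2/7) = 0.10412.
Weighting by the prior gives 1/4 · 0.098765 = 0.024691, 1/4 · 0.096451 = 0.024113, 1/4 · 0.024691 = 0.0061728, 1/4 · 0.10412 = 0.026031; summing to 0.081008.
The posterior is then P(urn A | data) = 0.3048, P(urn B | data) = 0.29766, P(urn C | data) = 0.076201, P(urn D | data) = 0.32134.
So P(green next | data) = Σ P(green next | H) P(H | data) = (1/3)(0.3048) + (1/6)(0.29766) + (2/3)(0.076201) + (2/7)(0.32134) = 0.29382.

0.2938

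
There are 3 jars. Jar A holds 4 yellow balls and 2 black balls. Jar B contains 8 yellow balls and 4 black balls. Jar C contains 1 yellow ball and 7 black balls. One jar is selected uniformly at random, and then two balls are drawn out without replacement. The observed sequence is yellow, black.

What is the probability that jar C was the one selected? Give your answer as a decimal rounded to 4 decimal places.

0.1971

Under each hypothesis, the probability of the observed sequence is: P(data | jar A) = (4/6)(2/5) = 4/15; P(data | jar B) = (8/12)(4/11) = 8/33; P(data | jar C) = (1/8)(7/7) = 1/8.
Multiplying each by its prior: 1/3 · 4/15 = 4/45, 1/3 · 8/33 = 8/99, 1/3 · 1/8 = 1/24; summing to 93/440.
So P(jar C | data) = (1/24) / (93/440) = 55/279.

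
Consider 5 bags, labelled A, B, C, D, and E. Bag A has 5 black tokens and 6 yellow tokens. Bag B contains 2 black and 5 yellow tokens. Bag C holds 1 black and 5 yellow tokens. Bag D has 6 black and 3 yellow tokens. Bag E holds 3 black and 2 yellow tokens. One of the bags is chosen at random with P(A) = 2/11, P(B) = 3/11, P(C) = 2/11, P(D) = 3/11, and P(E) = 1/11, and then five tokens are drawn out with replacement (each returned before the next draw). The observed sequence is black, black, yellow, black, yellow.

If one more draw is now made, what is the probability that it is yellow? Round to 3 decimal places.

0.467

The likelihood of the observed sequence under each hypothesis: P(data | bag A) = (5/11)(5/11)(6/11)(5/11)(6/11) = 0.027941; P(data | bag B) = (2/7)(2/7)(5/7)(2/7)(5/7) = 0.0119; P(data | bag C) = (1/6)(1/6)(5/6)(1/6)(5/6) = 0.003215; P(data | bag D) = (6/9)(6/9)(3/9)(6/9)(3/9) = 0.032922; P(data | bag E) = (3/5)(3/5)(2/5)(3/5)(2/5) = 0.03456.
Weighting by the prior gives 2/11 · 0.027941 = 0.0050803, 3/11 · 0.0119 = 0.0032454, 2/11 · 0.003215 = 0.00058455, 3/11 · 0.032922 = 0.0089787, 1/11 · 0.03456 = 0.0031418; summing to 0.021031.
The posterior is then P(bag A | data) = 0.24156, P(bag B | data) = 0.15432, P(bag C | data) = 0.027795, P(bag D | data) = 0.42693, P(bag E | data) = 0.14939.
Averaging over the posterior, P(yellow next | data) = (6/11)(0.24156) + (5/7)(0.15432) + (5/6)(0.027795) + (1/3)(0.42693) + (2/5)(0.14939) = 0.46722.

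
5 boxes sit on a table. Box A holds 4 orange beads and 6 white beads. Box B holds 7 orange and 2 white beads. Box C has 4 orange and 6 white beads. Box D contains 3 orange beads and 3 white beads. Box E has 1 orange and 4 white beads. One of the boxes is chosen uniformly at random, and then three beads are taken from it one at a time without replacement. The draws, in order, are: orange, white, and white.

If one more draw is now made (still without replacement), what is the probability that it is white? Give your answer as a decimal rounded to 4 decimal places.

Compute the likelihood of the observed sequence for each case: P(data | box A) = (4/10)(6/9)(5/8) = 1/6; P(data | box B) = (7/9)(2/8)(1/7) = 1/36; P(data | box C) = (4/10)(6/9)(5/8) = 1/6; P(data | box D) = (3/6)(3/5)(2/4) = 3/20; P(data | box E) = (1/5)(4/4)(3/3) = 1/5.
Weighting by the prior gives 1/5 · 1/6 = 1/30, 1/5 · 1/36 = 1/180, 1/5 · 1/6 = 1/30, 1/5 · 3/20 = 3/100, 1/5 · 1/5 = 1/25; summing to 32/225.
Dividing through by the total gives posterior P(box A | data) = 15/64, P(box B | data) = 5/128, P(box C | data) = 15/64, P(box D | data) = 27/128, P(box E | data) = 9/32.
The predictive probability is P(white next | data) = (4/7)(15/64) + (0)(5/128) + (4/7)(15/64) + (1/3)(27/128) + (1)(9/32) = 555/896.

0.6194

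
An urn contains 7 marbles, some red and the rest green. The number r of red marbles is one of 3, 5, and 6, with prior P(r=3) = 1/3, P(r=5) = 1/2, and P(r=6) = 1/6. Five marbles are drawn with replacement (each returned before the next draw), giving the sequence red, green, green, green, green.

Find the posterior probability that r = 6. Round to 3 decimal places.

For each hypothesis, P(data | H) works out to: P(data | r = 3) = (3/7)(4/7)(4/7)(4/7)(4/7) = 0.045695; P(data | r = 5) = (5/7)(2/7)(2/7)(2/7)(2/7) = 0.0047599; P(data | r = 6) = (6/7)(1/7)(1/7)(1/7)(1/7) = 0.00035699.
The prior-weighted likelihoods are 1/3 · 0.045695 = 0.015232, 1/2 · 0.0047599 = 0.00238, 1/6 · 0.00035699 = 5.9499e-05; these sum to 0.017671.
Hence P(r = 6 | data) = (5.9499e-05) / (0.017671) = 0.003367.

0.003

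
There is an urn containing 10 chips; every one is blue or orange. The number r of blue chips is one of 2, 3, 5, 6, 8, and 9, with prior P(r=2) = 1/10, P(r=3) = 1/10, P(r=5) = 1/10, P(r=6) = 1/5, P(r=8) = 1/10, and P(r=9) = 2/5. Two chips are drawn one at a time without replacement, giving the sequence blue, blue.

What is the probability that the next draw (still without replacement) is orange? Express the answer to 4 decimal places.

The likelihood of the observed sequence under each hypothesis: P(data | r = 2) = (2/10)(1/9) = 1/45; P(data | r = 3) = (3/10)(2/9) = 1/15; P(data | r = 5) = (5/10)(4/9) = 2/9; P(data | r = 6) = (6/10)(5/9) = 1/3; P(data | r = 8) = (8/10)(7/9) = 28/45; P(data | r = 9) = (9/10)(8/9) = 4/5.
Multiplying each by its prior: 1/10 · 1/45 = 1/450, 1/10 · 1/15 = 1/150, 1/10 · 2/9 = 1/45, 1/5 · 1/3 = 1/15, 1/10 · 28/45 = 14/225, 2/5 · 4/5 = 8/25; with total 12/25.
The posterior is then P(r = 2 | data) = 1/216, P(r = 3 | data) = 1/72, P(r = 5 | data) = 5/108, P(r = 6 | data) = 5/36, P(r = 8 | data) = 7/54, P(r = 9 | data) = 2/3.
So P(orange next | data) = Σ P(orange next | H) P(H | data) = (1)(1/216) + (7/8)(1/72) + (5/8)(5/108) + (1/2)(5/36) + (1/4)(7/54) + (1/8)(2/3) = 133/576.

0.2309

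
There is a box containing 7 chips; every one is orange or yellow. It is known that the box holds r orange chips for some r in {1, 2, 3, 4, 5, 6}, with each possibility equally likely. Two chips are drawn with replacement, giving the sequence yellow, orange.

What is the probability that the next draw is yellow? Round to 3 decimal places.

0.500

Under each hypothesis, the probability of the observed sequence is: P(data | r = 1) = (6/7)(1/7) = 6/49; P(data | r = 2) = (5/7)(2/7) = 10/49; P(data | r = 3) = (4/7)(3/7) = 12/49; P(data | r = 4) = (3/7)(4/7) = 12/49; P(data | r = 5) = (2/7)(5/7) = 10/49; P(data | r = 6) = (1/7)(6/7) = 6/49.
The prior-weighted likelihoods are 1/6 · 6/49 = 1/49, 1/6 · 10/49 = 5/147, 1/6 · 12/49 = 2/49, 1/6 · 12/49 = 2/49, 1/6 · 10/49 = 5/147, 1/6 · 6/49 = 1/49; these sum to 4/21.
The posterior is then P(r = 1 | data) = 3/28, P(r = 2 | data) = 5/28, P(r = 3 | data) = 3/14, P(r = 4 | data) = 3/14, P(r = 5 | data) = 5/28, P(r = 6 | data) = 3/28.
So P(yellow next | data) = Σ P(yellow next | H) P(H | data) = (6/7)(3/28) + (5/7)(5/28) + (4/7)(3/14) + (3/7)(3/14) + (2/7)(5/28) + (1/7)(3/28) = 1/2.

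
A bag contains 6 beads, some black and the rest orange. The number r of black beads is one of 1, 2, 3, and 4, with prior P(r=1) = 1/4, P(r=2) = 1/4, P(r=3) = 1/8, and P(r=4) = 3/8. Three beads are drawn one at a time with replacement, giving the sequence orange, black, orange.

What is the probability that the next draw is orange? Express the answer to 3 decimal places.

Under each hypothesis, the probability of the observed sequence is: P(data | r = 1) = (5/6)(1/6)(5/6) = 25/216; P(data | r = 2) = (4/6)(2/6)(4/6) = 4/27; P(data | r = 3) = (3/6)(3/6)(3/6) = 1/8; P(data | r = 4) = (2/6)(4/6)(2/6) = 2/27.
Multiplying each by its prior: 1/4 · 25/216 = 25/864, 1/4 · 4/27 = 1/27, 1/8 · 1/8 = 1/64, 3/8 · 2/27 = 1/36; summing to 7/64.
Normalising, the posterior is P(r = 1 | data) = 0.26455, P(r = 2 | data) = 0.33862, P(r = 3 | data) = 0.14286, P(r = 4 | data) = 0.25397.
The predictive probability is P(orange next | data) = (5/6)(0.26455) + (2/3)(0.33862) + (1/2)(0.14286) + (1/3)(0.25397) = 0.60229.

0.602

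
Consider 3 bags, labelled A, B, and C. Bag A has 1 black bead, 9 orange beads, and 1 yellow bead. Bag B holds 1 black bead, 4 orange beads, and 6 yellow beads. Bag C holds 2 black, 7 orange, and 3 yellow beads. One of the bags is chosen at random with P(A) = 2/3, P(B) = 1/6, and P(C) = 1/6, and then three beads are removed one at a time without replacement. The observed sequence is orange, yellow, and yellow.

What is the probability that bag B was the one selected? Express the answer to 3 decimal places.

The likelihood of the observed sequence under each hypothesis: P(data | bag A) = (9/11)(1/10)(0/9) = 0; P(data | bag B) = (4/11)(6/10)(5/9) = 0.12121; P(data | bag C) = (7/12)(3/11)(2/10) = 0.031818.
The prior-weighted likelihoods are 2/3 · 0 = 0, 1/6 · 0.12121 = 0.020202, 1/6 · 0.031818 = 0.005303; with total 0.025505.
Therefore the posterior P(bag B | data) = (0.020202) / (0.025505) = 0.79208.

0.792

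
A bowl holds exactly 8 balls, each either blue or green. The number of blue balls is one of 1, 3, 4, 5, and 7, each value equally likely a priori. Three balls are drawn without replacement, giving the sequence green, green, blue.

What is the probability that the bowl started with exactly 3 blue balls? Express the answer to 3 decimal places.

0.333

The likelihood of the observed sequence under each hypothesis: P(data | r = 1) = (7/8)(6/7)(1/6) = 1/8; P(data | r = 3) = (5/8)(4/7)(3/6) = 5/28; P(data | r = 4) = (4/8)(3/7)(4/6) = 1/7; P(data | r = 5) = (3/8)(2/7)(5/6) = 5/56; P(data | r = 7) = (1/8)(0/7) = 0.
The prior-weighted likelihoods are 1/5 · 1/8 = 1/40, 1/5 · 5/28 = 1/28, 1/5 · 1/7 = 1/35, 1/5 · 5/56 = 1/56, 1/5 · 0 = 0; these sum to 3/28.
By Bayes' rule, P(r = 3 | data) = (1/28) / (3/28) = 1/3.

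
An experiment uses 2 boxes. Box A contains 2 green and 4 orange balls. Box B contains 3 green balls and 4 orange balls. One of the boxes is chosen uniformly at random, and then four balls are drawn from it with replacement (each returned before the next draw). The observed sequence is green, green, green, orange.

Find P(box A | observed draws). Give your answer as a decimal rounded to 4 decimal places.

0.3544

For each hypothesis, P(data | H) works out to: P(data | box A) = (2/6)(2/6)(2/6)(4/6) = 0.024691; P(data | box B) = (3/7)(3/7)(3/7)(4/7) = 0.044981.
Weighting by the prior gives 1/2 · 0.024691 = 0.012346, 1/2 · 0.044981 = 0.022491; with total 0.034836.
By Bayes' rule, P(box A | data) = (0.012346) / (0.034836) = 0.35439.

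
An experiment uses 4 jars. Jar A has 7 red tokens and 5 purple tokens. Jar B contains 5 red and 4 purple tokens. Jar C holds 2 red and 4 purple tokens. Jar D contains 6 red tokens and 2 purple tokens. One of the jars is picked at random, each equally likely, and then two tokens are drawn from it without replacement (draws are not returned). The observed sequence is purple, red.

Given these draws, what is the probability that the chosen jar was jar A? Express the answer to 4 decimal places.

0.2590

For each hypothesis, P(data | H) works out to: P(data | jar A) = (5/12)(7/11) = 0.26515; P(data | jar B) = (4/9)(5/8) = 0.27778; P(data | jar C) = (4/6)(2/5) = 0.26667; P(data | jar D) = (2/8)(6/7) = 0.21429.
Weighting by the prior gives 1/4 · 0.26515 = 0.066288, 1/4 · 0.27778 = 0.069444, 1/4 · 0.26667 = 0.066667, 1/4 · 0.21429 = 0.053571; with total 0.25597.
So P(jar A | data) = (0.066288) / (0.25597) = 0.25897.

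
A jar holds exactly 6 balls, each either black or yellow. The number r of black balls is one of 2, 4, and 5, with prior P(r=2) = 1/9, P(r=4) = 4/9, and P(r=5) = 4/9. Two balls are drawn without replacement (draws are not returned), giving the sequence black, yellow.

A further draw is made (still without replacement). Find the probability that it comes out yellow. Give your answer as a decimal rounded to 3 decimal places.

0.233

The likelihood of the observed sequence under each hypothesis: P(data | r = 2) = (2/6)(4/5) = 4/15; P(data | r = 4) = (4/6)(2/5) = 4/15; P(data | r = 5) = (5/6)(1/5) = 1/6.
Weighting by the prior gives 1/9 · 4/15 = 4/135, 4/9 · 4/15 = 16/135, 4/9 · 1/6 = 2/27; summing to 2/9.
Dividing through by the total gives posterior P(r = 2 | data) = 2/15, P(r = 4 | data) = 8/15, P(r = 5 | data) = 1/3.
The predictive probability is P(yellow next | data) = (3/4)(2/15) + (1/4)(8/15) + (0)(1/3) = 7/30.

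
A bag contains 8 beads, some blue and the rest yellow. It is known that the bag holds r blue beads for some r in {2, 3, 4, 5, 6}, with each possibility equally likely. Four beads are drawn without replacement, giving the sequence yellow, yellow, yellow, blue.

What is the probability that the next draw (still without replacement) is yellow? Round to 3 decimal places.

For each hypothesis, P(data | H) works out to: P(data | r = 2) = (6/8)(5/7)(4/6)(2/5) = 1/7; P(data | r = 3) = (5/8)(4/7)(3/6)(3/5) = 3/28; P(data | r = 4) = (4/8)(3/7)(2/6)(4/5) = 2/35; P(data | r = 5) = (3/8)(2/7)(1/6)(5/5) = 1/56; P(data | r = 6) = (2/8)(1/7)(0/6) = 0.
Weighting by the prior gives 1/5 · 1/7 = 1/35, 1/5 · 3/28 = 3/140, 1/5 · 2/35 = 2/175, 1/5 · 1/56 = 1/280, 1/5 · 0 = 0; with total 13/200.
The posterior is then P(r = 2 | data) = 40/91, P(r = 3 | data) = 30/91, P(r = 4 | data) = 16/91, P(r = 5 | data) = 5/91, P(r = 6 | data) = 0.
So P(yellow next | data) = Σ P(yellow next | H) P(H | data) = (3/4)(40/91) + (1/2)(30/91) + (1/4)(16/91) + (0)(5/91) = 7/13.

0.538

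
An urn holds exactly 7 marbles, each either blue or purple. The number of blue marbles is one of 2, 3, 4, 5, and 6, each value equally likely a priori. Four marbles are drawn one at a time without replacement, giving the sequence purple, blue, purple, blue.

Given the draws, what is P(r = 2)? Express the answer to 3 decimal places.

The likelihood of the observed sequence under each hypothesis: P(data | r = 2) = (5/7)(2/6)(4/5)(1/4) = 1/21; P(data | r = 3) = (4/7)(3/6)(3/5)(2/4) = 3/35; P(data | r = 4) = (3/7)(4/6)(2/5)(3/4) = 3/35; P(data | r = 5) = (2/7)(5/6)(1/5)(4/4) = 1/21; P(data | r = 6) = (1/7)(6/6)(0/5) = 0.
Multiplying each by its prior: 1/5 · 1/21 = 1/105, 1/5 · 3/35 = 3/175, 1/5 · 3/35 = 3/175, 1/5 · 1/21 = 1/105, 1/5 · 0 = 0; these sum to 4/75.
Therefore the posterior P(r = 2 | data) = (1/105) / (4/75) = 5/28.

0.179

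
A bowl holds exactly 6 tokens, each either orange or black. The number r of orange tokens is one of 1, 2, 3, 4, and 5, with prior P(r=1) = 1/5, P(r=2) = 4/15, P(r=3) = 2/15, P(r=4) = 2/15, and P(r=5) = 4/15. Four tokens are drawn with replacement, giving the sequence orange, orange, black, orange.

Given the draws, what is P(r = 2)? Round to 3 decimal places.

For each hypothesis, P(data | H) works out to: P(data | r = 1) = (1/6)(1/6)(5/6)(1/6) = 0.003858; P(data | r = 2) = (2/6)(2/6)(4/6)(2/6) = 0.024691; P(data | r = 3) = (3/6)(3/6)(3/6)(3/6) = 0.0625; P(data | r = 4) = (4/6)(4/6)(2/6)(4/6) = 0.098765; P(data | r = 5) = (5/6)(5/6)(1/6)(5/6) = 0.096451.
The prior-weighted likelihoods are 1/5 · 0.003858 = 0.0007716, 4/15 · 0.024691 = 0.0065844, 2/15 · 0.0625 = 0.0083333, 2/15 · 0.098765 = 0.013169, 4/15 · 0.096451 = 0.02572; with total 0.054578.
Hence P(r = 2 | data) = (0.0065844) / (0.054578) = 0.12064.

0.121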